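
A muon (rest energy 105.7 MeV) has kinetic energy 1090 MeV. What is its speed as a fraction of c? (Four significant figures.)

0.9961c

K = (γ−1)mc², so γ = 1 + 1090/105.7 = 11.312.
Then v/c = √(1 − γ⁻²) = √(1 − 0.00781486) = √0.99218514 = 0.9961.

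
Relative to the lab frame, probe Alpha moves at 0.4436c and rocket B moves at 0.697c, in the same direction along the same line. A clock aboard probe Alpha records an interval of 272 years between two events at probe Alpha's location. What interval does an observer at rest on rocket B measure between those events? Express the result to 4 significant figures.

Speed of probe Alpha in rocket B's frame: u = (v_A − v_B)/(1 − v_A v_B/c²) = (0.4436 − 0.697)/(1 − 0.4436×0.697) = −0.2534/0.6908108 = −0.36682; |u| = 0.36682c.
At |u| = 0.36682c, γ = (1 − 0.134557)^(−1/2) = 1.0749.
Probe Alpha's interval is proper; time dilation gives Δt_B = γΔτ = 1.0749 × 272 years = 292.4 years.

292.4 years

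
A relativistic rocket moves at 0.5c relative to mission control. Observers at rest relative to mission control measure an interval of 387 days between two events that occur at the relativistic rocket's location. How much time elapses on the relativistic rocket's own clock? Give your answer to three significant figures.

Lorentz factor: γ = (1 − 0.25)^(−1/2) = 1.1547.
The moving clock records proper time: Δτ = Δt/γ = 387/1.1547 = 335 days.

335 days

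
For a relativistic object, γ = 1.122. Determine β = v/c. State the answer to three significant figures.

0.453

β = √(1 − 1/γ²) = √(1 − 1/1.258884) = √0.205646 = 0.453.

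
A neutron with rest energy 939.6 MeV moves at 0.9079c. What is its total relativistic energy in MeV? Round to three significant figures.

2240 MeV

β² = 0.82428241, so γ = 1/√0.17571759 = 2.3856.
Total energy: E = γmc² = 2.3856 × 939.6 MeV = 2240 MeV.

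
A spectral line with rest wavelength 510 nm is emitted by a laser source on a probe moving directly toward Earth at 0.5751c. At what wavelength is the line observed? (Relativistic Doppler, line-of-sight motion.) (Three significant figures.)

Relativistic Doppler for wavelength: λ_obs = λ_src · √((1−β)/(1+β)).
With β = 0.5751: factor = √(0.4249/1.5751) = 0.51938.
λ_obs = 510 × 0.51938 = 265 nm.

265 nm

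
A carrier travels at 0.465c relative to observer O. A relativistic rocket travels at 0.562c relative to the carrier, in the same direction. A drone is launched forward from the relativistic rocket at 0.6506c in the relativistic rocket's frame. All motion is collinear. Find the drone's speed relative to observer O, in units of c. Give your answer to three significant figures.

Compose velocities in two stages. Stage 1 (into S'): u₁ = (0.6506+0.562)/(1+0.6506×0.562) = 0.88794.
Stage 2 (into S): u = (0.88794+0.465)/(1+0.88794×0.465) = 0.95757, so the speed is 0.958c.

0.958c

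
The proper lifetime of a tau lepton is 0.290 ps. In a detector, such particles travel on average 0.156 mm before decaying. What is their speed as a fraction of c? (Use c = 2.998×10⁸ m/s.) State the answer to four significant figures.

d = βγcτ ⇒ βγ = d/(cτ) = 1.560×10^-4 m / (8.6942×10^-5 m) = 1.7943.
β = (βγ)/√(1+(βγ)²) = 1.7943/√4.21951 = 0.8735.

0.8735c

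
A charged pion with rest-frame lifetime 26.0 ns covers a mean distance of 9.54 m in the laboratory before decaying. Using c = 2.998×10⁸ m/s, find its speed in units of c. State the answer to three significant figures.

Lab distance = (lab lifetime)·v = γτ·βc, so βγ = d/(cτ) = 9.540/(2.998×10⁸ × 2.600×10^-8) = 1.2239.
With βγ = 1.2239: γ² = 1 + (βγ)² = 2.49793, and β = (βγ)/γ = 1.2239/1.58048 = 0.774.

0.774c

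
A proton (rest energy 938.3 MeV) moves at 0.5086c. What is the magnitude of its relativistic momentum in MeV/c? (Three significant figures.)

554 MeV/c

β² = 0.25867396, so γ = 1/√0.74132604 = 1.1614.
Momentum: p = γβ·mc = 1.1614 × 0.5086 × 938.3 MeV/c = 554 MeV/c.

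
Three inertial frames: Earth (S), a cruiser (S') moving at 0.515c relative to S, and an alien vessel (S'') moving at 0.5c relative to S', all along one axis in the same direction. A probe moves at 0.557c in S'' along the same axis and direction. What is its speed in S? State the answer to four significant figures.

0.9411c

First combine the probe and alien vessel (S''→S'): u₁ = (0.557 + 0.5)/(1 + 0.557×0.5) = 1.057/1.2785 = 0.82675.
Then combine with the cruiser (S'→S): u = (0.82675 + 0.515)/(1 + 0.82675×0.515) = 1.34175/1.42577625 = 0.94107.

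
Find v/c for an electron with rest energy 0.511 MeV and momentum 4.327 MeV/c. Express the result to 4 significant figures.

βγ = pc/(mc²) = 4.327/0.511 = 8.4677.
Since γ² = 1 + (βγ)² = 72.7019, γ = √72.7019 = 8.52654, and β = (βγ)/γ = 8.4677/8.52654 = 0.9931.

0.9931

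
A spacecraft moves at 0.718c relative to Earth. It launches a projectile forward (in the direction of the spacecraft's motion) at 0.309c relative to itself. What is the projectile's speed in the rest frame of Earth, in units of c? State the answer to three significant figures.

0.841c

Relativistic velocity addition: u = (u' + v)/(1 + u'v/c²), with u' = 0.309c and v = 0.718c.
Numerator: 0.309 + 0.718 = 1.027. Denominator: 1 + (0.309)(0.718) = 1.221862.
u = 1.027/1.221862 = 0.84052, so the speed is 0.841c.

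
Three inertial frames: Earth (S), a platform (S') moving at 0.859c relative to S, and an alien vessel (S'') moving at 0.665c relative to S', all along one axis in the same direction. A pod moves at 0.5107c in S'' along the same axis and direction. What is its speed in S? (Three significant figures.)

0.990c

Apply u = (u'+v)/(1+u'v) twice. Pod in the platform frame: (0.5107+0.665)/(1+0.5107·0.665) = 1.1757/1.3396155 = 0.87764c.
That velocity, transformed to the rest frame of Earth: (0.87764+0.859)/(1+0.87764·0.859) = 1.73664/1.75389276 = 0.99016c.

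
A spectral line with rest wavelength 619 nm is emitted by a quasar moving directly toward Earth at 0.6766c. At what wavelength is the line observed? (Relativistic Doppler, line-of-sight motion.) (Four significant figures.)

Relativistic Doppler for wavelength: λ_obs = λ_src · √((1−β)/(1+β)).
With β = 0.6766: factor = √(0.3234/1.6766) = 0.43919.
λ_obs = 619 × 0.43919 = 271.9 nm.

271.9 nm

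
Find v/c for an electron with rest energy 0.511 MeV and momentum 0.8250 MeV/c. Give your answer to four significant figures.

pc/(mc²) = 0.8250/0.511 = 1.6145 = βγ = β/√(1−β²).
So β² = x²/(1 + x²) with x = 1.6145: x² = 2.60661, β² = 2.60661/3.60661 = 0.722731, β = 0.8501.

0.8501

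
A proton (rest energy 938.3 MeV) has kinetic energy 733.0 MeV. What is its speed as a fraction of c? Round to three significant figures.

0.828c

γ = 1 + K/(mc²) = 1 + 733.0/938.3 = 1.7812.
β = √(1 − 1/γ²) = √(1 − 0.315192) = √0.684808 = 0.828.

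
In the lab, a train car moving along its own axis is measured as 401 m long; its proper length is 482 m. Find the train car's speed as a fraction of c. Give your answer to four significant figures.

Length contraction gives γ = L₀/L = 482/401 = 1.202.
β = √(1 − 1/γ²) = √0.307865 = 0.5549.

0.5549c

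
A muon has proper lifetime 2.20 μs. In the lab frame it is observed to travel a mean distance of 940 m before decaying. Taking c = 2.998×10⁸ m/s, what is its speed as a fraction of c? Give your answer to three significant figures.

Lab distance = (lab lifetime)·v = γτ·βc, so βγ = d/(cτ) = 940.0/(2.998×10⁸ × 2.200×10^-6) = 1.4252.
With βγ = 1.4252: γ² = 1 + (βγ)² = 3.0312, and β = (βγ)/γ = 1.4252/1.74103 = 0.819.

0.819c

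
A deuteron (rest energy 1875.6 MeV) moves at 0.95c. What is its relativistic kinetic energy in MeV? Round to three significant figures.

4130 MeV

With β = 0.95, γ = 1/√(1 − 0.95²) = 1/√0.0975 = 3.2026.
Kinetic energy: K = (γ − 1)mc² = (3.2026 − 1) × 1875.6 MeV = 2.2026 × 1875.6 = 4130 MeV.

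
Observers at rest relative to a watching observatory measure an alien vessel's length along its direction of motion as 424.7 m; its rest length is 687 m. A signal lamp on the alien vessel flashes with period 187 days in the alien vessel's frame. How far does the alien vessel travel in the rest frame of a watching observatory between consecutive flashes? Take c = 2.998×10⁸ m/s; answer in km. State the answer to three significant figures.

6.16×10^12 km

From L = L₀/γ: γ = 687/424.7 = 1.61761.
β = √(1 − 1/γ²) = 0.78602. Lab-frame period = γτ = 1.61761×187 days = 302.49 days. Distance = βc × γτ = 0.78602 × 2.998×10⁸ m/s × 26135136 s = 6.1587×10^15 m = 6.16×10^12 km.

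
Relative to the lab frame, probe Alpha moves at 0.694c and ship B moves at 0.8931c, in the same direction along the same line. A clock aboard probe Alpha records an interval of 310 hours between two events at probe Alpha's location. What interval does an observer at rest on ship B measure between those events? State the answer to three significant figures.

364 hours

Speed of probe Alpha in ship B's frame: u = (v_A − v_B)/(1 − v_A v_B/c²) = (0.694 − 0.8931)/(1 − 0.694×0.8931) = −0.1991/0.3801886 = −0.52369; |u| = 0.52369c.
At |u| = 0.52369c, γ = (1 − 0.274251)^(−1/2) = 1.1738.
The clock on probe Alpha records proper time, so ship B measures Δt = γΔτ = 1.1738 × 310 = 364 hours.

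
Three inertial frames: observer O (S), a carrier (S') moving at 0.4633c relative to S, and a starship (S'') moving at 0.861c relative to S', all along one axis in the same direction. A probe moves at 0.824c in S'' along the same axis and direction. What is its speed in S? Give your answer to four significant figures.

0.9947c

Compose velocities in two stages. Stage 1 (into S'): u₁ = (0.824+0.861)/(1+0.824×0.861) = 0.98569.
Stage 2 (into S): u = (0.98569+0.4633)/(1+0.98569×0.4633) = 0.99473, so the speed is 0.9947c.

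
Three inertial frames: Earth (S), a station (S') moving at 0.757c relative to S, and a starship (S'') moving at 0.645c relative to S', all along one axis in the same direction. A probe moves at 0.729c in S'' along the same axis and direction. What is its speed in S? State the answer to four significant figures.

0.9907c

First combine the probe and starship (S''→S'): u₁ = (0.729 + 0.645)/(1 + 0.729×0.645) = 1.374/1.470205 = 0.93456.
Then combine with the station (S'→S): u = (0.93456 + 0.757)/(1 + 0.93456×0.757) = 1.69156/1.70746192 = 0.99069.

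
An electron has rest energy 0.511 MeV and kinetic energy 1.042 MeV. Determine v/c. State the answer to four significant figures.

0.9443

γ = 1 + K/(mc²) = 1 + 1.042/0.511 = 3.0391.
β = √(1 − 1/γ²) = √(1 − 0.10827) = √0.89173 = 0.9443.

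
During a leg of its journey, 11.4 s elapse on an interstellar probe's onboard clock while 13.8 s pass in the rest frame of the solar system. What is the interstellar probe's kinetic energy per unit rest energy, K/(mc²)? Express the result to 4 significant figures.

0.2105

From Δt = γΔτ: γ = 13.8/11.4 = 1.21053.
K/(mc²) = γ − 1 = 1.21053 − 1 = 0.2105.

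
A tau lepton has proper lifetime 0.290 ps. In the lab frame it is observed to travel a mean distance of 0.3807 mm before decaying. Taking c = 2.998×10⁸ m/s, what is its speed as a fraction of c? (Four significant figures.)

0.9749c

Let x = d/(cτ) = 3.807×10^-4 m / (2.998×10⁸ m/s × 2.900×10^-13 s) = 4.3788. Since d = βγcτ, x = βγ = β/√(1−β²).
Solving: β² = x²/(1+x²) = 19.1739/20.1739 = 0.950431, so β = 0.9749.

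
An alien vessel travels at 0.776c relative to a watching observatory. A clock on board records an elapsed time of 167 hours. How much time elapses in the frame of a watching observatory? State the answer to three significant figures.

γ = 1/√(1 − β²) = 1/√(1 − 0.602176) = 1/√0.397824 = 1/0.630733 = 1.5855.
Time dilation: Δt = γ·Δτ = 1.5855 × 167 = 265 hours.

265 hours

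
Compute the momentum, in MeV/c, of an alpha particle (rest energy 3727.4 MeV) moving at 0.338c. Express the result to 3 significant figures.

With β = 0.338, γ = 1/√(1 − 0.338²) = 1/√0.885756 = 1.0625.
Momentum: p = γβ·mc = 1.0625 × 0.338 × 3727.4 MeV/c = 1340 MeV/c.

1340 MeV/c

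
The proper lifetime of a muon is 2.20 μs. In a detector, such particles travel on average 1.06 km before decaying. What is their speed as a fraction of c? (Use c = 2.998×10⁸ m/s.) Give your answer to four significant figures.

Lab distance = (lab lifetime)·v = γτ·βc, so βγ = d/(cτ) = 1060/(2.998×10⁸ × 2.200×10^-6) = 1.6071.
With βγ = 1.6071: γ² = 1 + (βγ)² = 3.58277, and β = (βγ)/γ = 1.6071/1.89282 = 0.8491.

0.8491c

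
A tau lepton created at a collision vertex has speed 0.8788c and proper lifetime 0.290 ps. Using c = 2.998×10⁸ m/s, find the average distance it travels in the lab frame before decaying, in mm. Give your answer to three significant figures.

γ = 1/√(1 − β²) = 1/√(1 − 0.77228944) = 1/√0.22771056 = 1/0.47719 = 2.0956.
Lab-frame lifetime: Δt = γτ = 2.0956 × 0.290 ps = 0.60772 ps.
Distance: d = vΔt = 0.8788 × 2.998×10⁸ m/s × 6.0772×10^-13 s = 1.60×10^-4 m = 0.160 mm.

0.160 mm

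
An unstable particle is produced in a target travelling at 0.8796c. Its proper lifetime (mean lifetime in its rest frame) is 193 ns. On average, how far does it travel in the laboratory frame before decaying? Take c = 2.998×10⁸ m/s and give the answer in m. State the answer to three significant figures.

107 m

With β = 0.8796, γ = 1/√(1 − 0.8796²) = 1/√0.22630384 = 2.1021.
Lab-frame lifetime: Δt = γτ = 2.1021 × 193 ns = 405.71 ns.
Distance: d = vΔt = 0.8796 × 2.998×10⁸ m/s × 4.0571×10^-7 s = 107 m.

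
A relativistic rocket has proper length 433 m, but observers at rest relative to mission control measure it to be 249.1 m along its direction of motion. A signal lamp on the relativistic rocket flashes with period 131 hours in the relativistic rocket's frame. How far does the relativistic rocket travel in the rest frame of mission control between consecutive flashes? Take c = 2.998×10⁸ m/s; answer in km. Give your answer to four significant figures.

γ = L₀/L = 433/249.1 = 1.73826.
β = √(1 − 1/γ²) = 0.81795. Lab-frame period = γτ = 1.73826×131 hours = 227.71 hours. Distance = βc × γτ = 0.81795 × 2.998×10⁸ m/s × 819756 s = 2.0102×10^14 m = 2.010×10^11 km.

2.010×10^11 km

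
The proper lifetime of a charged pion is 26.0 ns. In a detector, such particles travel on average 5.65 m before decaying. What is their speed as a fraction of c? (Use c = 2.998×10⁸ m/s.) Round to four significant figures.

d = βγcτ ⇒ βγ = d/(cτ) = 5.650 m / (7.7948 m) = 0.72484.
β = (βγ)/√(1+(βγ)²) = 0.72484/√1.525393 = 0.5869.

0.5869c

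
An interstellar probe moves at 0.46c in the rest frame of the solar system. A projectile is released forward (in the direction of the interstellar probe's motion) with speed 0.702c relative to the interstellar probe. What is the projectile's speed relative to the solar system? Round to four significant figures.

0.8784c

In units of c, u = (u' + v)/(1 + u'v) with u' = 0.702 and v = 0.46.
Numerator: 0.702 + 0.46 = 1.162. Denominator: 1 + (0.702)(0.46) = 1.32292.
u = 1.162/1.32292 = 0.87836, so the speed is 0.8784c.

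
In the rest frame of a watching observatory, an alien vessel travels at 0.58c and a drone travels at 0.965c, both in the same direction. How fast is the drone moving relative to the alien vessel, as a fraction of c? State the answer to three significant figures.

Transform to the alien vessel's frame: u' = (u − v)/(1 − uv/c²).
u' = (0.965 − 0.58)/(1 − 0.965×0.58) = 0.385/0.4403 = 0.8744.
Speed in the alien vessel's frame: 0.874c (in the same direction).

0.874c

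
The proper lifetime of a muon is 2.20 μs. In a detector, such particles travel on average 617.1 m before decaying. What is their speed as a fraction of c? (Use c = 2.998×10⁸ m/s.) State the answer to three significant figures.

0.683c

Let x = d/(cτ) = 617.1 m / (2.998×10⁸ m/s × 2.200×10^-6 s) = 0.93562. Since d = βγcτ, x = βγ = β/√(1−β²).
Solving: β² = x²/(1+x²) = 0.875385/1.875385 = 0.466776, so β = 0.683.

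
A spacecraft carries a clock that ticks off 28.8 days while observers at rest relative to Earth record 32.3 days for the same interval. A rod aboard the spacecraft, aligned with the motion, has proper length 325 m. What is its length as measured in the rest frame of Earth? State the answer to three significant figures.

γ = Δt/Δτ = 32.3/28.8 = 1.12153.
The rod contracts by the same γ: 325 m / 1.12153 = 290 m.

290 m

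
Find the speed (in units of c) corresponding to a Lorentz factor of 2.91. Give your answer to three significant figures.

0.939c

β = √(1 − 1/γ²) = √(1 − 1/8.4681) = √0.88191 = 0.939.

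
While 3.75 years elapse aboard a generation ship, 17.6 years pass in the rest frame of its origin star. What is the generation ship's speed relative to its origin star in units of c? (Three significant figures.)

0.977c

γ = Δt/Δτ = 17.6/3.75 = 4.6933.
β = √(1 − 1/γ²) = √(1 − 0.0453987) = √0.9546013 = 0.977.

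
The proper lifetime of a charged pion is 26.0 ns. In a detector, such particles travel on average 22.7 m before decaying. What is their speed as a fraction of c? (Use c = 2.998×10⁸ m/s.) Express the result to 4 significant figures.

Let x = d/(cτ) = 22.70 m / (2.998×10⁸ m/s × 2.600×10^-8 s) = 2.9122. Since d = βγcτ, x = βγ = β/√(1−β²).
Solving: β² = x²/(1+x²) = 8.48091/9.48091 = 0.894525, so β = 0.9458.

0.9458c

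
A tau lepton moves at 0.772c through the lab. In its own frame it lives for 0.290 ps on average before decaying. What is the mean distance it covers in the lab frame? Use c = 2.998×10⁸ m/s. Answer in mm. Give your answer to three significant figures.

Lorentz factor: γ = (1 − 0.595984)^(−1/2) = 1.5733.
Lab-frame lifetime: Δt = γτ = 1.5733 × 0.290 ps = 0.45626 ps.
Distance: d = vΔt = 0.772 × 2.998×10⁸ m/s × 4.5626×10^-13 s = 1.06×10^-4 m = 0.106 mm.

0.106 mm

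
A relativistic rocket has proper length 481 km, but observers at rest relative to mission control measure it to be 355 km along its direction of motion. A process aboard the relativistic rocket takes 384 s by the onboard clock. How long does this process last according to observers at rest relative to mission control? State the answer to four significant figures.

520.3 s

γ = L₀/L = 481/355 = 1.35493.
The same γ dilates the second interval: 1.35493 × 384 s = 520.3 s.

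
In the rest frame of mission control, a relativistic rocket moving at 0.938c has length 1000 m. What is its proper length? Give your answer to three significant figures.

β² = 0.879844, so γ = 1/√0.120156 = 2.8849.
Proper length: L₀ = γ·L = 2.8849 × 1000 = 2880 m.

2880 m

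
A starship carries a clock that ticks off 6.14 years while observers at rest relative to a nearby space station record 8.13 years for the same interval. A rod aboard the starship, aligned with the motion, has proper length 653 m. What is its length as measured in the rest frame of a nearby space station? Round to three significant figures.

γ = Δt/Δτ = 8.13/6.14 = 1.3241.
L = L₀/γ = 653/1.3241 = 493 m.

493 m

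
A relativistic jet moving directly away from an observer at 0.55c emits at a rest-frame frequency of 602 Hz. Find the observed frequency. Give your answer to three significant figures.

324 Hz

Relativistic Doppler (source moving away): f_obs = f_src · √((1−β)/(1+β)).
With β = 0.55: factor = √(0.45/1.55) = 0.53882.
f_obs = 602 × 0.53882 = 324 Hz.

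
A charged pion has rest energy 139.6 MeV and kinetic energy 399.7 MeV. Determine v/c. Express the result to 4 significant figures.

K = (γ−1)mc², so γ = 1 + 399.7/139.6 = 3.8632.
Then v/c = √(1 − γ⁻²) = √(1 − 0.0670048) = √0.9329952 = 0.9659.

0.9659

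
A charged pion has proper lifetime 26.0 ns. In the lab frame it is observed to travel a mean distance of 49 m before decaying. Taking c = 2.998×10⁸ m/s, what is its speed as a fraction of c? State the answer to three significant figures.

0.988c

Lab distance = (lab lifetime)·v = γτ·βc, so βγ = d/(cτ) = 49.00/(2.998×10⁸ × 2.600×10^-8) = 6.2862.
With βγ = 6.2862: γ² = 1 + (βγ)² = 40.5163, and β = (βγ)/γ = 6.2862/6.36524 = 0.988.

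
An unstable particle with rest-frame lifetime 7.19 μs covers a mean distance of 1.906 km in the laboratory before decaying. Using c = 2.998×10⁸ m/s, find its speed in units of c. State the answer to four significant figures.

Let x = d/(cτ) = 1906 m / (2.998×10⁸ m/s × 7.190×10^-6 s) = 0.88422. Since d = βγcτ, x = βγ = β/√(1−β²).
Solving: β² = x²/(1+x²) = 0.781845/1.781845 = 0.438784, so β = 0.6624.

0.6624c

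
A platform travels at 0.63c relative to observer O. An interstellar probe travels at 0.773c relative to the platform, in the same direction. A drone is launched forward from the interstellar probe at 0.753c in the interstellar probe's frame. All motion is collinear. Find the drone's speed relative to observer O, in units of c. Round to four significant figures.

Apply u = (u'+v)/(1+u'v) twice. Drone in the platform frame: (0.753+0.773)/(1+0.753·0.773) = 1.526/1.582069 = 0.96456c.
That velocity, transformed to the rest frame of observer O: (0.96456+0.63)/(1+0.96456·0.63) = 1.59456/1.6076728 = 0.99184c.

0.9918c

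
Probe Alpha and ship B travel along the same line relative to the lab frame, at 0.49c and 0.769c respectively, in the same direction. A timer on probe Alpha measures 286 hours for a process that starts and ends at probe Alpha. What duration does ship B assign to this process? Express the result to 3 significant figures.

Speed of probe Alpha in ship B's frame: u = (v_A − v_B)/(1 − v_A v_B/c²) = (0.49 − 0.769)/(1 − 0.49×0.769) = −0.279/0.62319 = −0.4477; |u| = 0.4477c.
γ for this relative speed: γ = 1/√(1 − 0.200435) = 1.1183.
The clock on probe Alpha records proper time, so ship B measures Δt = γΔτ = 1.1183 × 286 = 320 hours.

320 hours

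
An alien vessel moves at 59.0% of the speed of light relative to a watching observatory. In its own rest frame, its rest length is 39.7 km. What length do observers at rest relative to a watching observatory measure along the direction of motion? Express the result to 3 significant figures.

Lorentz factor: γ = (1 − 0.3481)^(−1/2) = 1.2385.
Length contraction: L = L₀/γ = 39.7/1.2385 = 32.1 km.

32.1 km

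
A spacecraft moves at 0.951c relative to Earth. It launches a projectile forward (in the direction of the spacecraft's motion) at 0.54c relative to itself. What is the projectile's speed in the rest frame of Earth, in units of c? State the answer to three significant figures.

Relativistic velocity addition: u = (u' + v)/(1 + u'v/c²), with u' = 0.54c and v = 0.951c.
Numerator: 0.54 + 0.951 = 1.491. Denominator: 1 + (0.54)(0.951) = 1.51354.
u = 1.491/1.51354 = 0.98511, so the speed is 0.985c.

0.985c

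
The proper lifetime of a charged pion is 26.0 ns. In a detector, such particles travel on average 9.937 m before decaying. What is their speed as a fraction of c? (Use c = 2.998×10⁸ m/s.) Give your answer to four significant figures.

Lab distance = (lab lifetime)·v = γτ·βc, so βγ = d/(cτ) = 9.937/(2.998×10⁸ × 2.600×10^-8) = 1.2748.
With βγ = 1.2748: γ² = 1 + (βγ)² = 2.62512, and β = (βγ)/γ = 1.2748/1.62022 = 0.7868.

0.7868c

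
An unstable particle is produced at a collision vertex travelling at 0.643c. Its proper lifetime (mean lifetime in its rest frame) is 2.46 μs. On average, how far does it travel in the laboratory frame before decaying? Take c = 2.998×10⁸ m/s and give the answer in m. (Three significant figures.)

619 m

With β = 0.643, γ = 1/√(1 − 0.643²) = 1/√0.586551 = 1.3057.
Lab-frame lifetime: Δt = γτ = 1.3057 × 2.46 μs = 3.212 μs.
Distance: d = vΔt = 0.643 × 2.998×10⁸ m/s × 3.2120×10^-6 s = 619 m.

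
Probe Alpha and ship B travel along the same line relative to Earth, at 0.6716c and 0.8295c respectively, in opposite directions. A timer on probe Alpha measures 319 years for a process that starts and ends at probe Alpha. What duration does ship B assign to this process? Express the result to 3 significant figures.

1200 years

Speed of probe Alpha in ship B's frame: u = (v_A + v_B)/(1 + v_A v_B/c²) = (0.6716 + 0.8295)/(1 + 0.6716×0.8295) = 1.5011/1.5570922 = 0.96404; |u| = 0.96404c.
γ for this relative speed: γ = 1/√(1 − 0.929373) = 3.7628.
Probe Alpha's interval is proper; time dilation gives Δt_B = γΔτ = 3.7628 × 319 years = 1200 years.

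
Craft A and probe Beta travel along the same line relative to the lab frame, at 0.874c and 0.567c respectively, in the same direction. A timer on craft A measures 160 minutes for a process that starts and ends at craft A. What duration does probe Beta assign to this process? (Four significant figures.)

Speed of craft A in probe Beta's frame: u = (v_A − v_B)/(1 − v_A v_B/c²) = (0.874 − 0.567)/(1 − 0.874×0.567) = 0.307/0.504442 = 0.60859; |u| = 0.60859c.
At |u| = 0.60859c, γ = (1 − 0.370382)^(−1/2) = 1.2603.
Craft A's interval is proper; time dilation gives Δt_B = γΔτ = 1.2603 × 160 minutes = 201.6 minutes.

201.6 minutes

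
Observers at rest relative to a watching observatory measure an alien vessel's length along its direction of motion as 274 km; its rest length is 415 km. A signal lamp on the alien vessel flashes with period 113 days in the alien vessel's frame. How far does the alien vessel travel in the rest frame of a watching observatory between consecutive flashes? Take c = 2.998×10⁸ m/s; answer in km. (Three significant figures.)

3.33×10^12 km

γ = L₀/L = 415/274 = 1.5146.
β = √(1 − 1/γ²) = 0.75105. Lab-frame period = γτ = 1.5146×113 days = 171.15 days. Distance = βc × γτ = 0.75105 × 2.998×10⁸ m/s × 14787360 s = 3.3296×10^15 m = 3.33×10^12 km.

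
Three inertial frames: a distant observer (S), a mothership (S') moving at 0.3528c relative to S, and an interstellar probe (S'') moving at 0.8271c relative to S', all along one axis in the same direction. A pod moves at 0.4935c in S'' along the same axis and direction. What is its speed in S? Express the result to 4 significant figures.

Apply u = (u'+v)/(1+u'v) twice. Pod in the mothership frame: (0.4935+0.8271)/(1+0.4935·0.8271) = 1.3206/1.40817385 = 0.93781c.
That velocity, transformed to the rest frame of a distant observer: (0.93781+0.3528)/(1+0.93781·0.3528) = 1.29061/1.330859368 = 0.96976c.

0.9698c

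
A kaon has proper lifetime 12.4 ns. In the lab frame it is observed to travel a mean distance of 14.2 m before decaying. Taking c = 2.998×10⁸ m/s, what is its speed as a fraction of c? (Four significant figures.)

0.9674c

Lab distance = (lab lifetime)·v = γτ·βc, so βγ = d/(cτ) = 14.20/(2.998×10⁸ × 1.240×10^-8) = 3.8198.
With βγ = 3.8198: γ² = 1 + (βγ)² = 15.5909, and β = (βγ)/γ = 3.8198/3.94853 = 0.9674.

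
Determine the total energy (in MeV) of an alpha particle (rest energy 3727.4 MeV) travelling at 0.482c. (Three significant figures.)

4250 MeV

β² = 0.232324, so γ = 1/√0.767676 = 1.1413.
Total energy: E = γmc² = 1.1413 × 3727.4 MeV = 4250 MeV.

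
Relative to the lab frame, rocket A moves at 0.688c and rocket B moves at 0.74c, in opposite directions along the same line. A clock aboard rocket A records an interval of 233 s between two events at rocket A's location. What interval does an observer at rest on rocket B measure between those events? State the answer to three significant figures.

720 s

Transform rocket A's velocity into rocket B's frame: (0.688 + 0.74)/(1 + 0.688·0.74) = 1.428/1.50912, so the relative speed is 0.94625c.
At |u| = 0.94625c, γ = (1 − 0.895389)^(−1/2) = 3.0918.
The clock on rocket A records proper time, so rocket B measures Δt = γΔτ = 3.0918 × 233 = 720 s.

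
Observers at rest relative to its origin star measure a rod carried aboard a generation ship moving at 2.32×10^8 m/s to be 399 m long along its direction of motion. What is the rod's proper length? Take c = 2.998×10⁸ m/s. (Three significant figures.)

630 m

β = v/c = (2.32×10^8 m/s)/(2.998×10⁸ m/s) = 0.773849.
γ = 1/√(1 − β²) = 1/√(1 − 0.5988423) = 1/√0.4011577 = 1/0.63337 = 1.5789.
Proper length: L₀ = γ·L = 1.5789 × 399 = 630 m.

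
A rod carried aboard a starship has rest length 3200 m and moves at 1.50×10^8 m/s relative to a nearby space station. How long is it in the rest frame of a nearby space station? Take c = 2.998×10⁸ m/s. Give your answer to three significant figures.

β = v/c = (1.50×10^8 m/s)/(2.998×10⁸ m/s) = 0.500334.
With β = 0.500334, γ = 1/√(1 − 0.500334²) = 1/√0.7496659 = 1.155.
Length contraction: L = L₀/γ = 3200/1.155 = 2770 m.

2770 m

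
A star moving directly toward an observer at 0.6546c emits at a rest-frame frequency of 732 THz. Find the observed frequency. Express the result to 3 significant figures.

1600 THz

Relativistic Doppler (source moving toward): f_obs = f_src · √((1+β)/(1−β)).
With β = 0.6546: factor = √(1.6546/0.3454) = 2.1887.
f_obs = 732 × 2.1887 = 1600 THz.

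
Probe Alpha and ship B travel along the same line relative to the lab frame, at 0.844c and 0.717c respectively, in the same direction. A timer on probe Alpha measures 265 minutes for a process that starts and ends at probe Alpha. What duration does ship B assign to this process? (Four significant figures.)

Speed of probe Alpha in ship B's frame: u = (v_A − v_B)/(1 − v_A v_B/c²) = (0.844 − 0.717)/(1 − 0.844×0.717) = 0.127/0.394852 = 0.32164; |u| = 0.32164c.
At |u| = 0.32164c, γ = (1 − 0.103452)^(−1/2) = 1.0561.
The clock on probe Alpha records proper time, so ship B measures Δt = γΔτ = 1.0561 × 265 = 279.9 minutes.

279.9 minutes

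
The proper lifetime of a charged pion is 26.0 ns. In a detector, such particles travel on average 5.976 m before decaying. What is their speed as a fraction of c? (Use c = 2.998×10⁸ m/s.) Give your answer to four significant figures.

d = βγcτ ⇒ βγ = d/(cτ) = 5.976 m / (7.7948 m) = 0.76666.
β = (βγ)/√(1+(βγ)²) = 0.76666/√1.587768 = 0.6084.

0.6084c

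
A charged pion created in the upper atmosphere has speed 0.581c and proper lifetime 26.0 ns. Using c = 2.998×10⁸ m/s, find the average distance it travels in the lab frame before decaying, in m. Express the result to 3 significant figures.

With β = 0.581, γ = 1/√(1 − 0.581²) = 1/√0.662439 = 1.2286.
Lab-frame lifetime: Δt = γτ = 1.2286 × 26.0 ns = 31.944 ns.
Distance: d = vΔt = 0.581 × 2.998×10⁸ m/s × 3.1944×10^-8 s = 5.56 m.

5.56 m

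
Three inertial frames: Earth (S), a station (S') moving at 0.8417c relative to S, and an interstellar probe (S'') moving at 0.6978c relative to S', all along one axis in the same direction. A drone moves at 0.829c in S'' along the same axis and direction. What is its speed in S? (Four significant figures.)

Compose velocities in two stages. Stage 1 (into S'): u₁ = (0.829+0.6978)/(1+0.829×0.6978) = 0.96726.
Stage 2 (into S): u = (0.96726+0.8417)/(1+0.96726×0.8417) = 0.99714, so the speed is 0.9971c.

0.9971c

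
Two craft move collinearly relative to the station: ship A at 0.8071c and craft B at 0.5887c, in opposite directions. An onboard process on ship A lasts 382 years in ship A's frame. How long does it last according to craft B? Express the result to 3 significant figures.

1180 years

Transform ship A's velocity into craft B's frame: (0.8071 + 0.5887)/(1 + 0.8071·0.5887) = 1.3958/1.47513977, so the relative speed is 0.94622c.
γ for this relative speed: γ = 1/√(1 − 0.895332) = 3.091.
The clock on ship A records proper time, so craft B measures Δt = γΔτ = 3.091 × 382 = 1180 years.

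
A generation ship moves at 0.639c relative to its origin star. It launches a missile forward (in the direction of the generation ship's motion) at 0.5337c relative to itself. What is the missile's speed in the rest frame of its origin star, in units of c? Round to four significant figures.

Relativistic velocity addition: u = (u' + v)/(1 + u'v/c²), with u' = 0.5337c and v = 0.639c.
Numerator: 0.5337 + 0.639 = 1.1727. Denominator: 1 + (0.5337)(0.639) = 1.3410343.
u = 1.1727/1.3410343 = 0.87447, so the speed is 0.8745c.

0.8745c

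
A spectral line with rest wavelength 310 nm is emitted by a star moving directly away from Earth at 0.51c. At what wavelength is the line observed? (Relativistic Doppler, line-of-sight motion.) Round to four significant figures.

544.2 nm

Relativistic Doppler for wavelength: λ_obs = λ_src · √((1+β)/(1−β)).
With β = 0.51: factor = √(1.51/0.49) = 1.7555.
λ_obs = 310 × 1.7555 = 544.2 nm.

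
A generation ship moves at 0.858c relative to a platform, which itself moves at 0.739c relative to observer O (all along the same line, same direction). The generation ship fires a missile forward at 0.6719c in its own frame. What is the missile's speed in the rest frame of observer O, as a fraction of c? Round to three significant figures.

Compose velocities in two stages. Stage 1 (into S'): u₁ = (0.6719+0.858)/(1+0.6719×0.858) = 0.97045.
Stage 2 (into S): u = (0.97045+0.739)/(1+0.97045×0.739) = 0.99551, so the speed is 0.996c.

0.996c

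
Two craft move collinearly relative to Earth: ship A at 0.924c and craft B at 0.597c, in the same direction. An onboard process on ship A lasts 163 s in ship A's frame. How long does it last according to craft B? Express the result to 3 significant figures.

238 s

The velocity of ship A relative to craft B is (0.924 − 0.597)c / (1 − 0.924×0.597) = 0.72931c; relative speed 0.72931c.
γ for this relative speed: γ = 1/√(1 − 0.531893) = 1.4616.
The clock on ship A records proper time, so craft B measures Δt = γΔτ = 1.4616 × 163 = 238 s.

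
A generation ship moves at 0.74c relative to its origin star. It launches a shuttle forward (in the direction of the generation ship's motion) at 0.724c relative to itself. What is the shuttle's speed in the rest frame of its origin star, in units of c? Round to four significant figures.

0.9533c

Relativistic velocity addition: u = (u' + v)/(1 + u'v/c²), with u' = 0.724c and v = 0.74c.
Numerator: 0.724 + 0.74 = 1.464. Denominator: 1 + (0.724)(0.74) = 1.53576.
u = 1.464/1.53576 = 0.95327, so the speed is 0.9533c.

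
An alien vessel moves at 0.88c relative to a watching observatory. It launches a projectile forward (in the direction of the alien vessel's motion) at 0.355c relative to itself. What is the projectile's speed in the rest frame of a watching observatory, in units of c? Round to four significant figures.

0.9410c

In units of c, u = (u' + v)/(1 + u'v) with u' = 0.355 and v = 0.88.
Numerator: 0.355 + 0.88 = 1.235. Denominator: 1 + (0.355)(0.88) = 1.3124.
u = 1.235/1.3124 = 0.94102, so the speed is 0.9410c.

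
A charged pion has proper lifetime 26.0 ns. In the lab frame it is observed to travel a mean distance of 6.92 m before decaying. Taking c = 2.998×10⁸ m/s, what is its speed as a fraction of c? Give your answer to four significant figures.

0.6639c

d = βγcτ ⇒ βγ = d/(cτ) = 6.920 m / (7.7948 m) = 0.88777.
β = (βγ)/√(1+(βγ)²) = 0.88777/√1.788136 = 0.6639.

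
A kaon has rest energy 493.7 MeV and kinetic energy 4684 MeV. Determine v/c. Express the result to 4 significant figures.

K = (γ−1)mc², so γ = 1 + 4684/493.7 = 10.488.
Then v/c = √(1 − γ⁻²) = √(1 − 0.00909106) = √0.99090894 = 0.9954.

0.9954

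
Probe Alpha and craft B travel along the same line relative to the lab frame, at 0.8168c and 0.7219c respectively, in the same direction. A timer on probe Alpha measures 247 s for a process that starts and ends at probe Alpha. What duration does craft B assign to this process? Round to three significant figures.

254 s

The velocity of probe Alpha relative to craft B is (0.8168 − 0.7219)c / (1 − 0.8168×0.7219) = 0.23126c; relative speed 0.23126c.
At |u| = 0.23126c, γ = (1 − 0.0534812)^(−1/2) = 1.0279.
The clock on probe Alpha records proper time, so craft B measures Δt = γΔτ = 1.0279 × 247 = 254 s.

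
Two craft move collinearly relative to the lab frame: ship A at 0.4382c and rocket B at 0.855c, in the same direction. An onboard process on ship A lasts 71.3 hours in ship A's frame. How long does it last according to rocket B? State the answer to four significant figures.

95.64 hours

Speed of ship A in rocket B's frame: u = (v_A − v_B)/(1 − v_A v_B/c²) = (0.4382 − 0.855)/(1 − 0.4382×0.855) = −0.4168/0.625339 = −0.66652; |u| = 0.66652c.
At |u| = 0.66652c, γ = (1 − 0.444249)^(−1/2) = 1.3414.
Ship A's interval is proper; time dilation gives Δt_B = γΔτ = 1.3414 × 71.3 hours = 95.64 hours.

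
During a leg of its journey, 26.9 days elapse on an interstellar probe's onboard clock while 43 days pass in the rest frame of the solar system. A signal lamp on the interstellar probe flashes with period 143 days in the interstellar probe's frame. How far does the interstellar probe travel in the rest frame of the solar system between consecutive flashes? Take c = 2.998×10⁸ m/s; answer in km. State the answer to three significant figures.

4.62×10^12 km

From Δt = γΔτ: γ = 43/26.9 = 1.59851.
β = √(1 − 1/γ²) = 0.78016. Lab-frame period = γτ = 1.59851×143 days = 228.59 days. Distance = βc × γτ = 0.78016 × 2.998×10⁸ m/s × 19750176 s = 4.6194×10^15 m = 4.62×10^12 km.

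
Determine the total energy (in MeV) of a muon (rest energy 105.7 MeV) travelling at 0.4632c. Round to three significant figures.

119 MeV

With β = 0.4632, γ = 1/√(1 − 0.4632²) = 1/√0.78544576 = 1.1283.
Total energy: E = γmc² = 1.1283 × 105.7 MeV = 119 MeV.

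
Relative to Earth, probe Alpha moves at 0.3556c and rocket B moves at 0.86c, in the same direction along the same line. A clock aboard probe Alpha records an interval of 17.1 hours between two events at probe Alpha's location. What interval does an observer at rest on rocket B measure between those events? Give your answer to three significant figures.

Speed of probe Alpha in rocket B's frame: u = (v_A − v_B)/(1 − v_A v_B/c²) = (0.3556 − 0.86)/(1 − 0.3556×0.86) = −0.5044/0.694184 = −0.72661; |u| = 0.72661c.
At |u| = 0.72661c, γ = (1 − 0.527962)^(−1/2) = 1.4555.
The clock on probe Alpha records proper time, so rocket B measures Δt = γΔτ = 1.4555 × 17.1 = 24.9 hours.

24.9 hours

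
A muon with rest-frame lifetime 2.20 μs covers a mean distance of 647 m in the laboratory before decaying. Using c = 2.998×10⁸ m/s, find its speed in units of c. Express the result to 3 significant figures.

0.700c

d = βγcτ ⇒ βγ = d/(cτ) = 647.0 m / (659.56 m) = 0.98096.
β = (βγ)/√(1+(βγ)²) = 0.98096/√1.962283 = 0.700.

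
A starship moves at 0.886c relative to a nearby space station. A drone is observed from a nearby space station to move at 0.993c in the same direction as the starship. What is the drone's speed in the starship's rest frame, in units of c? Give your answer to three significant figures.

Transform to the starship's frame: u' = (u − v)/(1 − uv/c²).
u' = (0.993 − 0.886)/(1 − 0.993×0.886) = 0.107/0.120202 = 0.89017.
Speed in the starship's frame: 0.890c (in the same direction).

0.890c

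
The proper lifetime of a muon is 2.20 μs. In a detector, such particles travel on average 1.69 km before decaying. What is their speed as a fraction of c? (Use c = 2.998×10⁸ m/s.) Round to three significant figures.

0.932c

d = βγcτ ⇒ βγ = d/(cτ) = 1690 m / (659.56 m) = 2.5623.
β = (βγ)/√(1+(βγ)²) = 2.5623/√7.56538 = 0.932.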